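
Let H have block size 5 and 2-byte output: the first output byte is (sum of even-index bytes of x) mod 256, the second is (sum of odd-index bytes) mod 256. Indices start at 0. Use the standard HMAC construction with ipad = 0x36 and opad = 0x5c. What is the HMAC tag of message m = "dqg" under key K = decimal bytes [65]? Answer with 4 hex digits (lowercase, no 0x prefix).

0c0c

Key decimal bytes [65] = 41 is 1 byte ≤ B = 5; zero-pad to 5 bytes: K' = 41 00 00 00 00.
K' ⊕ ipad = 77 36 36 36 36.  K' ⊕ opad = 1d 5c 5c 5c 5c.
Inner input = (K'⊕ipad) ∥ m = 77 36 36 36 36 ∥ 64 71 67.
Inner hash: even-index sum = 340 mod 256 = 84; odd-index sum = 311 mod 256 = 55 → 54 37.
Outer input = (K'⊕opad) ∥ inner = 1d 5c 5c 5c 5c ∥ 54 37.
Outer hash (tag): even-index sum = 268 mod 256 = 12; odd-index sum = 268 mod 256 = 12 → 0c 0c.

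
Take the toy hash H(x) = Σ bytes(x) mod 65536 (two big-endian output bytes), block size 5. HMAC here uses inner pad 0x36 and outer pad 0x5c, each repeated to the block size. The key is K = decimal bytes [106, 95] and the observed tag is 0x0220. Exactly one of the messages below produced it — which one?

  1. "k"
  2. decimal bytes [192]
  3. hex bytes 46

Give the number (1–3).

Key decimal bytes [106, 95] = 6a 5f is 2 bytes ≤ B = 5; zero-pad to 5 bytes: K' = 6a 5f 00 00 00.
K' ⊕ ipad = 5c 69 36 36 36; K' ⊕ opad = 36 03 5c 5c 5c.
m1: inner = H(5c 69 36 36 36 6b) = 01 d2; tag = H(36 03 5c 5c 5c 01 d2) = 0220 ← matches
m2: inner = H(5c 69 36 36 36 c0) = 02 27; tag = H(36 03 5c 5c 5c 02 27) = 0176
m3: inner = H(5c 69 36 36 36 46) = 01 ad; tag = H(36 03 5c 5c 5c 01 ad) = 01fb

1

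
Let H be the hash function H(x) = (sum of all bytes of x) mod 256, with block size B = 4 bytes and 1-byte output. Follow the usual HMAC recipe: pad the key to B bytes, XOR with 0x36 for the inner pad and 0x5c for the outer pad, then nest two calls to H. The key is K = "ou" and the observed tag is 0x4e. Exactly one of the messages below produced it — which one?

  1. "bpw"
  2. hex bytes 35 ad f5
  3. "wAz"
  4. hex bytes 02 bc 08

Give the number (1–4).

3

Key "ou" = 6f 75 is 2 bytes ≤ B = 4; zero-pad to 4 bytes: K' = 6f 75 00 00.
K' ⊕ ipad = 59 43 36 36; K' ⊕ opad = 33 29 5c 5c.
m1: inner = H(59 43 36 36 62 70 77) = 51; tag = H(33 29 5c 5c 51) = 65
m2: inner = H(59 43 36 36 35 ad f5) = df; tag = H(33 29 5c 5c df) = f3
m3: inner = H(59 43 36 36 77 41 7a) = 3a; tag = H(33 29 5c 5c 3a) = 4e ← matches
m4: inner = H(59 43 36 36 02 bc 08) = ce; tag = H(33 29 5c 5c ce) = e2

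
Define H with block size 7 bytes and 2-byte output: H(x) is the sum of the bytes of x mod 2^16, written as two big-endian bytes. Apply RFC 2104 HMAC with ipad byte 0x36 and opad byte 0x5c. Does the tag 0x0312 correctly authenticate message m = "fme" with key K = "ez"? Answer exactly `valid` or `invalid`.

Key "ez" = 65 7a is 2 bytes ≤ B = 7; zero-pad to 7 bytes: K' = 65 7a 00 00 00 00 00.
K' ⊕ ipad = 53 4c 36 36 36 36 36; K' ⊕ opad = 39 26 5c 5c 5c 5c 5c.
Inner hash: sum = 83+76+54+54+54+54+54+102+109+101 = 741 → 02 e5.
Outer hash (recomputed tag): sum = 57+38+92+92+92+92+92+2+229 = 786 → 03 12.
Recomputed tag = 0312; claimed = 0312 → match.

valid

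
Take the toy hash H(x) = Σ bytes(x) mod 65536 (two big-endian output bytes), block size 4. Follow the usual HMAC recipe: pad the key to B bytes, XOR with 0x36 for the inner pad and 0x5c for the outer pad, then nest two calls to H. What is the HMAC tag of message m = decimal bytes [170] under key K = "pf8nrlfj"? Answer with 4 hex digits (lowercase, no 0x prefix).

Key "pf8nrlfj" = 70 66 38 6e 72 6c 66 6a is 8 bytes > B = 4, so hash it first: H(key) = 03 2a, then zero-pad to 4 bytes: K' = 03 2a 00 00.
K' ⊕ ipad = 35 1c 36 36.  K' ⊕ opad = 5f 76 5c 5c.
Inner input = (K'⊕ipad) ∥ m = 35 1c 36 36 ∥ aa.
Inner hash: sum = 53+28+54+54+170 = 359 → 01 67.
Outer input = (K'⊕opad) ∥ inner = 5f 76 5c 5c ∥ 01 67.
Outer hash (tag): sum = 95+118+92+92+1+103 = 501 → 01 f5.

01f5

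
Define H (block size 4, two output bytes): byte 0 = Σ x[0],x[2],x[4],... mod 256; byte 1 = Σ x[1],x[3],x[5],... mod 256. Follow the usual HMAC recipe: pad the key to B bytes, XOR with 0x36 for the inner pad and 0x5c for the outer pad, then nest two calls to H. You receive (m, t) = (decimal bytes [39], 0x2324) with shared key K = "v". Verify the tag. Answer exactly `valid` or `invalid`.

valid

Key "v" = 76 is 1 byte ≤ B = 4; zero-pad to 4 bytes: K' = 76 00 00 00.
K' ⊕ ipad = 40 36 36 36; K' ⊕ opad = 2a 5c 5c 5c.
Inner hash: even-index sum = 157 mod 256 = 157; odd-index sum = 108 mod 256 = 108 → 9d 6c.
Outer hash (recomputed tag): even-index sum = 291 mod 256 = 35; odd-index sum = 292 mod 256 = 36 → 23 24.
Recomputed tag = 2324; claimed = 2324 → match.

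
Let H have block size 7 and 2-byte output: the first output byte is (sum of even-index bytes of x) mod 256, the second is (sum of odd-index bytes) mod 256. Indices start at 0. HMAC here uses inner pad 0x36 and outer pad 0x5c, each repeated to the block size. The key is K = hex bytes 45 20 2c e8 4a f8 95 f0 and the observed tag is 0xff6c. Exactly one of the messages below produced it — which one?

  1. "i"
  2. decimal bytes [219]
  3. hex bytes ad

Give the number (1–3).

3

Key hex bytes 45 20 2c e8 4a f8 95 f0 is 8 bytes > B = 7, so hash it first: H(key) = 50 f0, then zero-pad to 7 bytes: K' = 50 f0 00 00 00 00 00.
K' ⊕ ipad = 66 c6 36 36 36 36 36; K' ⊕ opad = 0c ac 5c 5c 5c 5c 5c.
m1: inner = H(66 c6 36 36 36 36 36 69) = 08 9b; tag = H(0c ac 5c 5c 5c 5c 5c 08 9b) = bb6c
m2: inner = H(66 c6 36 36 36 36 36 db) = 08 0d; tag = H(0c ac 5c 5c 5c 5c 5c 08 0d) = 2d6c
m3: inner = H(66 c6 36 36 36 36 36 ad) = 08 df; tag = H(0c ac 5c 5c 5c 5c 5c 08 df) = ff6c ← matches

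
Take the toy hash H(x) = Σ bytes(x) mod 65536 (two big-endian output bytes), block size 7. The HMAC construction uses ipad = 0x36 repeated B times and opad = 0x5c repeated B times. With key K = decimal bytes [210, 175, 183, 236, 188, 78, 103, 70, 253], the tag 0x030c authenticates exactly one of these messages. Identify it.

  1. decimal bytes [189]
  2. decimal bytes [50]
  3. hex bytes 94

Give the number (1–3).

Key decimal bytes [210, 175, 183, 236, 188, 78, 103, 70, 253] = d2 af b7 ec bc 4e 67 46 fd is 9 bytes > B = 7, so hash it first: H(key) = 05 d8, then zero-pad to 7 bytes: K' = 05 d8 00 00 00 00 00.
K' ⊕ ipad = 33 ee 36 36 36 36 36; K' ⊕ opad = 59 84 5c 5c 5c 5c 5c.
m1: inner = H(33 ee 36 36 36 36 36 bd) = 02 ec; tag = H(59 84 5c 5c 5c 5c 5c 02 ec) = 0397
m2: inner = H(33 ee 36 36 36 36 36 32) = 02 61; tag = H(59 84 5c 5c 5c 5c 5c 02 61) = 030c ← matches
m3: inner = H(33 ee 36 36 36 36 36 94) = 02 c3; tag = H(59 84 5c 5c 5c 5c 5c 02 c3) = 036e

2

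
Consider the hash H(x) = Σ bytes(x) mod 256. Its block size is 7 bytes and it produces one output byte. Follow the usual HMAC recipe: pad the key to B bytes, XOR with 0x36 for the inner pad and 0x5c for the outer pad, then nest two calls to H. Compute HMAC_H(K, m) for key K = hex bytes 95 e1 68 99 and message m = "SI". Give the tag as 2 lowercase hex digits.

58

Key hex bytes 95 e1 68 99 is 4 bytes ≤ B = 7; zero-pad to 7 bytes: K' = 95 e1 68 99 00 00 00.
K' ⊕ ipad = a3 d7 5e af 36 36 36.  K' ⊕ opad = c9 bd 34 c5 5c 5c 5c.
Inner input = (K'⊕ipad) ∥ m = a3 d7 5e af 36 36 36 ∥ 53 49.
Inner hash: sum = 163+215+94+175+54+54+54+83+73 = 965; mod 256 = 197 → c5.
Outer input = (K'⊕opad) ∥ inner = c9 bd 34 c5 5c 5c 5c ∥ c5.
Outer hash (tag): sum = 201+189+52+197+92+92+92+197 = 1112; mod 256 = 88 → 58.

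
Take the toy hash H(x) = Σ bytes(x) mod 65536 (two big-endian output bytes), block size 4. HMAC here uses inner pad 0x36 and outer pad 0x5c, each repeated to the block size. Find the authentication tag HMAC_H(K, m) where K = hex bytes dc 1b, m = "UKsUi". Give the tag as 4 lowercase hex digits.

Key hex bytes dc 1b is 2 bytes ≤ B = 4; zero-pad to 4 bytes: K' = dc 1b 00 00.
K' ⊕ ipad = ea 2d 36 36.  K' ⊕ opad = 80 47 5c 5c.
Inner input = (K'⊕ipad) ∥ m = ea 2d 36 36 ∥ 55 4b 73 55 69.
Inner hash: sum = 234+45+54+54+85+75+115+85+105 = 852 → 03 54.
Outer input = (K'⊕opad) ∥ inner = 80 47 5c 5c ∥ 03 54.
Outer hash (tag): sum = 128+71+92+92+3+84 = 470 → 01 d6.

01d6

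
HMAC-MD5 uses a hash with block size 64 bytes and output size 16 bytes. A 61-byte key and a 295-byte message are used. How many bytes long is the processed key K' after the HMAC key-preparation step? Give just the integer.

Key is 61 ≤ 64 bytes, zero-padded: |K'| = 64.

64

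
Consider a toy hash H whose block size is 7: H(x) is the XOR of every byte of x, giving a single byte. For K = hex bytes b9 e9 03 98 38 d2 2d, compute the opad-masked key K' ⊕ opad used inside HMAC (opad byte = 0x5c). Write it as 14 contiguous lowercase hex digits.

Key hex bytes b9 e9 03 98 38 d2 2d is exactly B = 7 bytes: K' = b9 e9 03 98 38 d2 2d.
XOR each byte with 0x5c: b9⊕5c=e5, e9⊕5c=b5, 03⊕5c=5f, 98⊕5c=c4, 38⊕5c=64, d2⊕5c=8e, 2d⊕5c=71.

e5b55fc4648e71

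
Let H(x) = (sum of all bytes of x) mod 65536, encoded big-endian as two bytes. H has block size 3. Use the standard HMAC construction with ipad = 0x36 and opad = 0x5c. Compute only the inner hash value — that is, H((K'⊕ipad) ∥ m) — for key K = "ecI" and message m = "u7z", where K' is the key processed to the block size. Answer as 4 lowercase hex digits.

Key "ecI" = 65 63 49 is exactly B = 3 bytes: K' = 65 63 49.
K' ⊕ ipad = 53 55 7f.
Inner input = 53 55 7f ∥ 75 37 7a.
Inner hash: sum = 83+85+127+117+55+122 = 589 → 02 4d.

024d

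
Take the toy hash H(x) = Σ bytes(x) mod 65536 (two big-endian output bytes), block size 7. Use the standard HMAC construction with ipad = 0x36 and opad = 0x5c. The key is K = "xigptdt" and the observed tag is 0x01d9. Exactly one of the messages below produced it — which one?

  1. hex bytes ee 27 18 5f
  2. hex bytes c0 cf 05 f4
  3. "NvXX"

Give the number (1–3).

Key "xigptdt" = 78 69 67 70 74 64 74 is exactly B = 7 bytes: K' = 78 69 67 70 74 64 74.
K' ⊕ ipad = 4e 5f 51 46 42 52 42; K' ⊕ opad = 24 35 3b 2c 28 38 28.
m1: inner = H(4e 5f 51 46 42 52 42 ee 27 18 5f) = 03 a6; tag = H(24 35 3b 2c 28 38 28 03 a6) = 01f1
m2: inner = H(4e 5f 51 46 42 52 42 c0 cf 05 f4) = 04 a2; tag = H(24 35 3b 2c 28 38 28 04 a2) = 01ee
m3: inner = H(4e 5f 51 46 42 52 42 4e 76 58 58) = 03 8e; tag = H(24 35 3b 2c 28 38 28 03 8e) = 01d9 ← matches

3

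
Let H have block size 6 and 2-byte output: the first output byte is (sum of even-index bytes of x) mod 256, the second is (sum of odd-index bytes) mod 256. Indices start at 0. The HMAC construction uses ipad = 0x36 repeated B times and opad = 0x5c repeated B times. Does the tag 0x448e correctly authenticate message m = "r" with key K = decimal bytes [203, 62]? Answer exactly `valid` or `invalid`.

invalid

Key decimal bytes [203, 62] = cb 3e is 2 bytes ≤ B = 6; zero-pad to 6 bytes: K' = cb 3e 00 00 00 00.
K' ⊕ ipad = fd 08 36 36 36 36; K' ⊕ opad = 97 62 5c 5c 5c 5c.
Inner hash: even-index sum = 475 mod 256 = 219; odd-index sum = 116 mod 256 = 116 → db 74.
Outer hash (recomputed tag): even-index sum = 554 mod 256 = 42; odd-index sum = 398 mod 256 = 142 → 2a 8e.
Recomputed tag = 2a8e; claimed = 448e → mismatch.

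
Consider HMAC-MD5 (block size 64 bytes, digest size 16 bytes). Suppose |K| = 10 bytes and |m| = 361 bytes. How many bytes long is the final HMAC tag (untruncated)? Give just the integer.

16

The tag is one MD5 digest: 16 bytes.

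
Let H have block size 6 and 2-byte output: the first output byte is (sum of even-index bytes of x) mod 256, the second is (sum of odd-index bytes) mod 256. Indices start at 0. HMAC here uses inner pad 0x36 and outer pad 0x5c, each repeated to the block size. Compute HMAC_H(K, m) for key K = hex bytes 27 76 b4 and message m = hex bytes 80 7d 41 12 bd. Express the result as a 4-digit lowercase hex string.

Key hex bytes 27 76 b4 is 3 bytes ≤ B = 6; zero-pad to 6 bytes: K' = 27 76 b4 00 00 00.
K' ⊕ ipad = 11 40 82 36 36 36.  K' ⊕ opad = 7b 2a e8 5c 5c 5c.
Inner input = (K'⊕ipad) ∥ m = 11 40 82 36 36 36 ∥ 80 7d 41 12 bd.
Inner hash: even-index sum = 583 mod 256 = 71; odd-index sum = 315 mod 256 = 59 → 47 3b.
Outer input = (K'⊕opad) ∥ inner = 7b 2a e8 5c 5c 5c ∥ 47 3b.
Outer hash (tag): even-index sum = 518 mod 256 = 6; odd-index sum = 285 mod 256 = 29 → 06 1d.

061d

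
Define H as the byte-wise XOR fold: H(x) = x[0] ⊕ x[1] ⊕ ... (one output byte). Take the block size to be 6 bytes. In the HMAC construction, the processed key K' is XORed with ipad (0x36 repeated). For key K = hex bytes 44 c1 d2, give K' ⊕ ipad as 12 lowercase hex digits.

72f7e4363636

Key hex bytes 44 c1 d2 is 3 bytes ≤ B = 6; zero-pad to 6 bytes: K' = 44 c1 d2 00 00 00.
XOR each byte with 0x36: 44⊕36=72, c1⊕36=f7, d2⊕36=e4, 00⊕36=36, 00⊕36=36, 00⊕36=36.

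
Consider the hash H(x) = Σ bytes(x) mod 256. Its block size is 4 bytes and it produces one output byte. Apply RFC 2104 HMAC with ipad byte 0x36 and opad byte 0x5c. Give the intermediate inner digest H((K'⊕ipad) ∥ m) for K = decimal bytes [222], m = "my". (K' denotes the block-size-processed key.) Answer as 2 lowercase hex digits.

70

Key decimal bytes [222] = de is 1 byte ≤ B = 4; zero-pad to 4 bytes: K' = de 00 00 00.
K' ⊕ ipad = e8 36 36 36.
Inner input = e8 36 36 36 ∥ 6d 79.
Inner hash: sum = 232+54+54+54+109+121 = 624; mod 256 = 112 → 70.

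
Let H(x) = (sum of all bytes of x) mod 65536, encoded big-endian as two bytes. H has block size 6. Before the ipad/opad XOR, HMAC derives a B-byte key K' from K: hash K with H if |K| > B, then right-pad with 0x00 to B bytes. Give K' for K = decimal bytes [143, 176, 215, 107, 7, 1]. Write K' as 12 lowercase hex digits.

8fb0d76b0701

Key decimal bytes [143, 176, 215, 107, 7, 1] = 8f b0 d7 6b 07 01 is exactly B = 6 bytes: K' = 8f b0 d7 6b 07 01.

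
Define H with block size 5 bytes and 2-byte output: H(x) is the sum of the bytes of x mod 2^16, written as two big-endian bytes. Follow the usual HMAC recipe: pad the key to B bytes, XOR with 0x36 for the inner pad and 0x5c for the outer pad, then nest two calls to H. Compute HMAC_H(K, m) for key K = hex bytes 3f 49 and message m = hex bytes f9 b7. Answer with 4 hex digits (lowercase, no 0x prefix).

Key hex bytes 3f 49 is 2 bytes ≤ B = 5; zero-pad to 5 bytes: K' = 3f 49 00 00 00.
K' ⊕ ipad = 09 7f 36 36 36.  K' ⊕ opad = 63 15 5c 5c 5c.
Inner input = (K'⊕ipad) ∥ m = 09 7f 36 36 36 ∥ f9 b7.
Inner hash: sum = 9+127+54+54+54+249+183 = 730 → 02 da.
Outer input = (K'⊕opad) ∥ inner = 63 15 5c 5c 5c ∥ 02 da.
Outer hash (tag): sum = 99+21+92+92+92+2+218 = 616 → 02 68.

0268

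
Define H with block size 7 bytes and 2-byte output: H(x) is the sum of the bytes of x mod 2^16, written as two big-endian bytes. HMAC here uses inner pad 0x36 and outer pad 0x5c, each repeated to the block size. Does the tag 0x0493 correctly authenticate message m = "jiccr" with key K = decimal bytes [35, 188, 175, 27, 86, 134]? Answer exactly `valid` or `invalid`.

valid

Key decimal bytes [35, 188, 175, 27, 86, 134] = 23 bc af 1b 56 86 is 6 bytes ≤ B = 7; zero-pad to 7 bytes: K' = 23 bc af 1b 56 86 00.
K' ⊕ ipad = 15 8a 99 2d 60 b0 36; K' ⊕ opad = 7f e0 f3 47 0a da 5c.
Inner hash: sum = 21+138+153+45+96+176+54+106+105+99+99+114 = 1206 → 04 b6.
Outer hash (recomputed tag): sum = 127+224+243+71+10+218+92+4+182 = 1171 → 04 93.
Recomputed tag = 0493; claimed = 0493 → match.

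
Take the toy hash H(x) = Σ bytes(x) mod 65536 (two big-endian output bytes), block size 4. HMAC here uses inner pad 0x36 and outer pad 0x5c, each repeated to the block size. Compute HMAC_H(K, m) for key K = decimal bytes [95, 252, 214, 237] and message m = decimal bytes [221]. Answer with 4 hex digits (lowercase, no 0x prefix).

Key decimal bytes [95, 252, 214, 237] = 5f fc d6 ed is exactly B = 4 bytes: K' = 5f fc d6 ed.
K' ⊕ ipad = 69 ca e0 db.  K' ⊕ opad = 03 a0 8a b1.
Inner input = (K'⊕ipad) ∥ m = 69 ca e0 db ∥ dd.
Inner hash: sum = 105+202+224+219+221 = 971 → 03 cb.
Outer input = (K'⊕opad) ∥ inner = 03 a0 8a b1 ∥ 03 cb.
Outer hash (tag): sum = 3+160+138+177+3+203 = 684 → 02 ac.

02ac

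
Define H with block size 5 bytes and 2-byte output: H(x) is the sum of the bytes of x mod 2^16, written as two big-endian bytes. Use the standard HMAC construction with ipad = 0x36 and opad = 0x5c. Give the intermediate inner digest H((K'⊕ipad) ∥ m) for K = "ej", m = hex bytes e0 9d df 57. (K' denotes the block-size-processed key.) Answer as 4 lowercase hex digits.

0404

Key "ej" = 65 6a is 2 bytes ≤ B = 5; zero-pad to 5 bytes: K' = 65 6a 00 00 00.
K' ⊕ ipad = 53 5c 36 36 36.
Inner input = 53 5c 36 36 36 ∥ e0 9d df 57.
Inner hash: sum = 83+92+54+54+54+224+157+223+87 = 1028 → 04 04.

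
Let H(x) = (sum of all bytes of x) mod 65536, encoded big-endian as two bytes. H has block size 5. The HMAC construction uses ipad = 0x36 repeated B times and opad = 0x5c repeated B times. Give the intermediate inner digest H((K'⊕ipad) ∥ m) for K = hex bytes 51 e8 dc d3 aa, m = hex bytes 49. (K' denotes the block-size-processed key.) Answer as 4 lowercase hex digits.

03f9

Key hex bytes 51 e8 dc d3 aa is exactly B = 5 bytes: K' = 51 e8 dc d3 aa.
K' ⊕ ipad = 67 de ea e5 9c.
Inner input = 67 de ea e5 9c ∥ 49.
Inner hash: sum = 103+222+234+229+156+73 = 1017 → 03 f9.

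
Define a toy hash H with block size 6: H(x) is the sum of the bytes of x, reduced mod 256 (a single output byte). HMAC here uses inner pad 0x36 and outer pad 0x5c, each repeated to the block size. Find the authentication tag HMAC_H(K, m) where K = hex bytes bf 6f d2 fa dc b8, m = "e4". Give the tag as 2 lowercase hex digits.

51

Key hex bytes bf 6f d2 fa dc b8 is exactly B = 6 bytes: K' = bf 6f d2 fa dc b8.
K' ⊕ ipad = 89 59 e4 cc ea 8e.  K' ⊕ opad = e3 33 8e a6 80 e4.
Inner input = (K'⊕ipad) ∥ m = 89 59 e4 cc ea 8e ∥ 65 34.
Inner hash: sum = 137+89+228+204+234+142+101+52 = 1187; mod 256 = 163 → a3.
Outer input = (K'⊕opad) ∥ inner = e3 33 8e a6 80 e4 ∥ a3.
Outer hash (tag): sum = 227+51+142+166+128+228+163 = 1105; mod 256 = 81 → 51.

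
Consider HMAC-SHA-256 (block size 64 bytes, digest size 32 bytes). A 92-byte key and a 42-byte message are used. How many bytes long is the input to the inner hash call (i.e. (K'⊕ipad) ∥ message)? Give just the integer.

106

Key is 92 > 64 bytes, so it is hashed to 32 bytes then zero-padded to 64: |K'| = 64.
Inner input = (K'⊕ipad) ∥ m → 64 + 42 = 106 bytes.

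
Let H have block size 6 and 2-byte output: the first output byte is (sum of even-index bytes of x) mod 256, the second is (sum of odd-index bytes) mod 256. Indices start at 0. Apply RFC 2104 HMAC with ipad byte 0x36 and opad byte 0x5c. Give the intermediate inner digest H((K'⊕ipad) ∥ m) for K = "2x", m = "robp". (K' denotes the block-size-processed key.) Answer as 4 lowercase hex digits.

4499

Key "2x" = 32 78 is 2 bytes ≤ B = 6; zero-pad to 6 bytes: K' = 32 78 00 00 00 00.
K' ⊕ ipad = 04 4e 36 36 36 36.
Inner input = 04 4e 36 36 36 36 ∥ 72 6f 62 70.
Inner hash: even-index sum = 324 mod 256 = 68; odd-index sum = 409 mod 256 = 153 → 44 99.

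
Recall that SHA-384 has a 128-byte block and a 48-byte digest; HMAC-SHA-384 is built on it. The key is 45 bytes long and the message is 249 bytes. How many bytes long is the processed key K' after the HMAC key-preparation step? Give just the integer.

128

Key is 45 ≤ 128 bytes, zero-padded: |K'| = 128.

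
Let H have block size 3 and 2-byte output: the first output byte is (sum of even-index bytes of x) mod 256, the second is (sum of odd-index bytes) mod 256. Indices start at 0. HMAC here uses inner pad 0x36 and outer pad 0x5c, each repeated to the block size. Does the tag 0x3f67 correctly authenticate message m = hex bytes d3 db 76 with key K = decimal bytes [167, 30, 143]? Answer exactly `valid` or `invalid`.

valid

Key decimal bytes [167, 30, 143] = a7 1e 8f is exactly B = 3 bytes: K' = a7 1e 8f.
K' ⊕ ipad = 91 28 b9; K' ⊕ opad = fb 42 d3.
Inner hash: even-index sum = 549 mod 256 = 37; odd-index sum = 369 mod 256 = 113 → 25 71.
Outer hash (recomputed tag): even-index sum = 575 mod 256 = 63; odd-index sum = 103 mod 256 = 103 → 3f 67.
Recomputed tag = 3f67; claimed = 3f67 → match.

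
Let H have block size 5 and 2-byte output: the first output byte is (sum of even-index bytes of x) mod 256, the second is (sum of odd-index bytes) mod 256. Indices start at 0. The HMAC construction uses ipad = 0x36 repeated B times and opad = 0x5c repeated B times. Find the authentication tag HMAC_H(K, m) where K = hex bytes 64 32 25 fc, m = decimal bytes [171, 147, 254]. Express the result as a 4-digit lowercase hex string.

Key hex bytes 64 32 25 fc is 4 bytes ≤ B = 5; zero-pad to 5 bytes: K' = 64 32 25 fc 00.
K' ⊕ ipad = 52 04 13 ca 36.  K' ⊕ opad = 38 6e 79 a0 5c.
Inner input = (K'⊕ipad) ∥ m = 52 04 13 ca 36 ∥ ab 93 fe.
Inner hash: even-index sum = 302 mod 256 = 46; odd-index sum = 631 mod 256 = 119 → 2e 77.
Outer input = (K'⊕opad) ∥ inner = 38 6e 79 a0 5c ∥ 2e 77.
Outer hash (tag): even-index sum = 388 mod 256 = 132; odd-index sum = 316 mod 256 = 60 → 84 3c.

843c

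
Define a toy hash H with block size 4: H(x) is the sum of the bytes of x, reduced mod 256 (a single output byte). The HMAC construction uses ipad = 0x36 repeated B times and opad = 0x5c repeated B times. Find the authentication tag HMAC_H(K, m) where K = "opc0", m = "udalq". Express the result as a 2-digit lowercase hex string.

1b

Key "opc0" = 6f 70 63 30 is exactly B = 4 bytes: K' = 6f 70 63 30.
K' ⊕ ipad = 59 46 55 06.  K' ⊕ opad = 33 2c 3f 6c.
Inner input = (K'⊕ipad) ∥ m = 59 46 55 06 ∥ 75 64 61 6c 71.
Inner hash: sum = 89+70+85+6+117+100+97+108+113 = 785; mod 256 = 17 → 11.
Outer input = (K'⊕opad) ∥ inner = 33 2c 3f 6c ∥ 11.
Outer hash (tag): sum = 51+44+63+108+17 = 283; mod 256 = 27 → 1b.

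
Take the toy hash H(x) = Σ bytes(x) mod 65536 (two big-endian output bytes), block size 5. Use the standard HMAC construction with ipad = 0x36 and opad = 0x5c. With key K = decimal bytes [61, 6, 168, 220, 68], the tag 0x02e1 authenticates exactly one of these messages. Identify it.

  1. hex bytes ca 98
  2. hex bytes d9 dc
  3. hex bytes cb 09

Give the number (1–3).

Key decimal bytes [61, 6, 168, 220, 68] = 3d 06 a8 dc 44 is exactly B = 5 bytes: K' = 3d 06 a8 dc 44.
K' ⊕ ipad = 0b 30 9e ea 72; K' ⊕ opad = 61 5a f4 80 18.
m1: inner = H(0b 30 9e ea 72 ca 98) = 03 97; tag = H(61 5a f4 80 18 03 97) = 02e1 ← matches
m2: inner = H(0b 30 9e ea 72 d9 dc) = 03 ea; tag = H(61 5a f4 80 18 03 ea) = 0334
m3: inner = H(0b 30 9e ea 72 cb 09) = 03 09; tag = H(61 5a f4 80 18 03 09) = 0253

1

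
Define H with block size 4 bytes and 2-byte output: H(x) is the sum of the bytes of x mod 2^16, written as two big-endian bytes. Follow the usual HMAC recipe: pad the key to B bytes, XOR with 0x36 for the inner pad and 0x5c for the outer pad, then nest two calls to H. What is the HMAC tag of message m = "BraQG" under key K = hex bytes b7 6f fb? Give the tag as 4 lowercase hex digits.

Key hex bytes b7 6f fb is 3 bytes ≤ B = 4; zero-pad to 4 bytes: K' = b7 6f fb 00.
K' ⊕ ipad = 81 59 cd 36.  K' ⊕ opad = eb 33 a7 5c.
Inner input = (K'⊕ipad) ∥ m = 81 59 cd 36 ∥ 42 72 61 51 47.
Inner hash: sum = 129+89+205+54+66+114+97+81+71 = 906 → 03 8a.
Outer input = (K'⊕opad) ∥ inner = eb 33 a7 5c ∥ 03 8a.
Outer hash (tag): sum = 235+51+167+92+3+138 = 686 → 02 ae.

02ae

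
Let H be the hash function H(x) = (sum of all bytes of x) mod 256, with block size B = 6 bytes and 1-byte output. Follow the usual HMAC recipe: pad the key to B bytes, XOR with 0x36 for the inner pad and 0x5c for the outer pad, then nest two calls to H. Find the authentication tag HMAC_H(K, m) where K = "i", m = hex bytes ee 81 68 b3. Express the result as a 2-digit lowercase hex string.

Key "i" = 69 is 1 byte ≤ B = 6; zero-pad to 6 bytes: K' = 69 00 00 00 00 00.
K' ⊕ ipad = 5f 36 36 36 36 36.  K' ⊕ opad = 35 5c 5c 5c 5c 5c.
Inner input = (K'⊕ipad) ∥ m = 5f 36 36 36 36 36 ∥ ee 81 68 b3.
Inner hash: sum = 95+54+54+54+54+54+238+129+104+179 = 1015; mod 256 = 247 → f7.
Outer input = (K'⊕opad) ∥ inner = 35 5c 5c 5c 5c 5c ∥ f7.
Outer hash (tag): sum = 53+92+92+92+92+92+247 = 760; mod 256 = 248 → f8.

f8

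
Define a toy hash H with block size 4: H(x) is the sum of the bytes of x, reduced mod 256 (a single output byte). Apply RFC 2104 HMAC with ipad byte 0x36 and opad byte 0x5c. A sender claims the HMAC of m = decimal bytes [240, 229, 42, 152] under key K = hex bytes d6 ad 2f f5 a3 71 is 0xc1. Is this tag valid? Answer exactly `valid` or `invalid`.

Key hex bytes d6 ad 2f f5 a3 71 is 6 bytes > B = 4, so hash it first: H(key) = bb, then zero-pad to 4 bytes: K' = bb 00 00 00.
K' ⊕ ipad = 8d 36 36 36; K' ⊕ opad = e7 5c 5c 5c.
Inner hash: sum = 141+54+54+54+240+229+42+152 = 966; mod 256 = 198 → c6.
Outer hash (recomputed tag): sum = 231+92+92+92+198 = 705; mod 256 = 193 → c1.
Recomputed tag = c1; claimed = c1 → match.

valid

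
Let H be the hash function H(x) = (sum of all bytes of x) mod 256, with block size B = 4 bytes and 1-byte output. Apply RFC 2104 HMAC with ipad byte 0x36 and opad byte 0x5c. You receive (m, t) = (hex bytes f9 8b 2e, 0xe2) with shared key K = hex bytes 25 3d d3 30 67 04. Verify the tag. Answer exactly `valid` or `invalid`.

Key hex bytes 25 3d d3 30 67 04 is 6 bytes > B = 4, so hash it first: H(key) = d0, then zero-pad to 4 bytes: K' = d0 00 00 00.
K' ⊕ ipad = e6 36 36 36; K' ⊕ opad = 8c 5c 5c 5c.
Inner hash: sum = 230+54+54+54+249+139+46 = 826; mod 256 = 58 → 3a.
Outer hash (recomputed tag): sum = 140+92+92+92+58 = 474; mod 256 = 218 → da.
Recomputed tag = da; claimed = e2 → mismatch.

invalid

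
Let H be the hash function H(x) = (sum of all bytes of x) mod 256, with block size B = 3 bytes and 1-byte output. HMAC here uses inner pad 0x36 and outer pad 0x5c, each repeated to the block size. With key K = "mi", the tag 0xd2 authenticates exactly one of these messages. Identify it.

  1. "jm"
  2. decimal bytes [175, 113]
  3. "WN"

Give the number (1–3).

2

Key "mi" = 6d 69 is 2 bytes ≤ B = 3; zero-pad to 3 bytes: K' = 6d 69 00.
K' ⊕ ipad = 5b 5f 36; K' ⊕ opad = 31 35 5c.
m1: inner = H(5b 5f 36 6a 6d) = c7; tag = H(31 35 5c c7) = 89
m2: inner = H(5b 5f 36 af 71) = 10; tag = H(31 35 5c 10) = d2 ← matches
m3: inner = H(5b 5f 36 57 4e) = 95; tag = H(31 35 5c 95) = 57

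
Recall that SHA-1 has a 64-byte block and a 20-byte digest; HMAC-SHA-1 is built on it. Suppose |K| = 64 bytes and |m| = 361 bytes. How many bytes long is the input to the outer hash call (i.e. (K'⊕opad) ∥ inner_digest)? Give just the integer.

Key is 64 ≤ 64 bytes, zero-padded: |K'| = 64.
Outer input = (K'⊕opad) ∥ H(inner) → 64 + 20 = 84 bytes.

84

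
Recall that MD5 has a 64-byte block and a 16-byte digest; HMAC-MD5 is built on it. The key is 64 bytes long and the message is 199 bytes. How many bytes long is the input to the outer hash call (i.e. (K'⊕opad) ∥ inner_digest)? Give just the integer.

80

Key is 64 ≤ 64 bytes, zero-padded: |K'| = 64.
Outer input = (K'⊕opad) ∥ H(inner) → 64 + 16 = 80 bytes.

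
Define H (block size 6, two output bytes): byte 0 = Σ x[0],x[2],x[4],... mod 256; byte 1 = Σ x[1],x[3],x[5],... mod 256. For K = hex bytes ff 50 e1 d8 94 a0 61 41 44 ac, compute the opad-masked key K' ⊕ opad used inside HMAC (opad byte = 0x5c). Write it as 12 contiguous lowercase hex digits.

45e95c5c5c5c

Key hex bytes ff 50 e1 d8 94 a0 61 41 44 ac is 10 bytes > B = 6, so hash it first: H(key) = 19 b5, then zero-pad to 6 bytes: K' = 19 b5 00 00 00 00.
XOR each byte with 0x5c: 19⊕5c=45, b5⊕5c=e9, 00⊕5c=5c, 00⊕5c=5c, 00⊕5c=5c, 00⊕5c=5c.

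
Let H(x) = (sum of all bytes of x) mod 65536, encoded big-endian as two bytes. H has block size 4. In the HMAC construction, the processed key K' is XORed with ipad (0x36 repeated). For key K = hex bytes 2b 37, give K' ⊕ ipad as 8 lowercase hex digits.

1d013636

Key hex bytes 2b 37 is 2 bytes ≤ B = 4; zero-pad to 4 bytes: K' = 2b 37 00 00.
XOR each byte with 0x36: 2b⊕36=1d, 37⊕36=01, 00⊕36=36, 00⊕36=36.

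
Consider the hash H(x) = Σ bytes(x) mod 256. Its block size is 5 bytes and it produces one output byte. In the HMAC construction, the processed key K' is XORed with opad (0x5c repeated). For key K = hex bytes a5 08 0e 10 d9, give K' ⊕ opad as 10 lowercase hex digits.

f954524c85

Key hex bytes a5 08 0e 10 d9 is exactly B = 5 bytes: K' = a5 08 0e 10 d9.
XOR each byte with 0x5c: a5⊕5c=f9, 08⊕5c=54, 0e⊕5c=52, 10⊕5c=4c, d9⊕5c=85.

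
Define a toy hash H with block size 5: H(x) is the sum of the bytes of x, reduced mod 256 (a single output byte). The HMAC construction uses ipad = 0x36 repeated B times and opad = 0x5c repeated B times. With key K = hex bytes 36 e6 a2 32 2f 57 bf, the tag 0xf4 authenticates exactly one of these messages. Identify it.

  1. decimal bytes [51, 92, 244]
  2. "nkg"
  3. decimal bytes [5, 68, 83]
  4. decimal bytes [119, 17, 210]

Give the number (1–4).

2

Key hex bytes 36 e6 a2 32 2f 57 bf is 7 bytes > B = 5, so hash it first: H(key) = 35, then zero-pad to 5 bytes: K' = 35 00 00 00 00.
K' ⊕ ipad = 03 36 36 36 36; K' ⊕ opad = 69 5c 5c 5c 5c.
m1: inner = H(03 36 36 36 36 33 5c f4) = 5e; tag = H(69 5c 5c 5c 5c 5e) = 37
m2: inner = H(03 36 36 36 36 6e 6b 67) = 1b; tag = H(69 5c 5c 5c 5c 1b) = f4 ← matches
m3: inner = H(03 36 36 36 36 05 44 53) = 77; tag = H(69 5c 5c 5c 5c 77) = 50
m4: inner = H(03 36 36 36 36 77 11 d2) = 35; tag = H(69 5c 5c 5c 5c 35) = 0e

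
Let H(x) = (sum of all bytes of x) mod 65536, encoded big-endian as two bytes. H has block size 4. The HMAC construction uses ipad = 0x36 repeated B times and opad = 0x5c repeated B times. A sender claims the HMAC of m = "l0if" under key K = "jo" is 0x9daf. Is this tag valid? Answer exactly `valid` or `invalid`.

Key "jo" = 6a 6f is 2 bytes ≤ B = 4; zero-pad to 4 bytes: K' = 6a 6f 00 00.
K' ⊕ ipad = 5c 59 36 36; K' ⊕ opad = 36 33 5c 5c.
Inner hash: sum = 92+89+54+54+108+48+105+102 = 652 → 02 8c.
Outer hash (recomputed tag): sum = 54+51+92+92+2+140 = 431 → 01 af.
Recomputed tag = 01af; claimed = 9daf → mismatch.

invalid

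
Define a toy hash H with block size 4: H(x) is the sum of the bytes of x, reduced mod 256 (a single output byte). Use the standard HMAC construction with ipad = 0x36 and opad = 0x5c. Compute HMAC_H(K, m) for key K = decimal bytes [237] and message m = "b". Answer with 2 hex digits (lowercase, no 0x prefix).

a4

Key decimal bytes [237] = ed is 1 byte ≤ B = 4; zero-pad to 4 bytes: K' = ed 00 00 00.
K' ⊕ ipad = db 36 36 36.  K' ⊕ opad = b1 5c 5c 5c.
Inner input = (K'⊕ipad) ∥ m = db 36 36 36 ∥ 62.
Inner hash: sum = 219+54+54+54+98 = 479; mod 256 = 223 → df.
Outer input = (K'⊕opad) ∥ inner = b1 5c 5c 5c ∥ df.
Outer hash (tag): sum = 177+92+92+92+223 = 676; mod 256 = 164 → a4.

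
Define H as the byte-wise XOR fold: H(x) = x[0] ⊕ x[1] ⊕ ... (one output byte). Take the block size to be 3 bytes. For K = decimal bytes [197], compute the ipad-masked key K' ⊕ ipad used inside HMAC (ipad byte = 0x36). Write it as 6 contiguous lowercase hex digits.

f33636

Key decimal bytes [197] = c5 is 1 byte ≤ B = 3; zero-pad to 3 bytes: K' = c5 00 00.
XOR each byte with 0x36: c5⊕36=f3, 00⊕36=36, 00⊕36=36.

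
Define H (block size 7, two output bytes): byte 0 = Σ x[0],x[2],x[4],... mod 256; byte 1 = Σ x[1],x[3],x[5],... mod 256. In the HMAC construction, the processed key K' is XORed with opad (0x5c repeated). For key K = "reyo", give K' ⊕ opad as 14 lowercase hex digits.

Key "reyo" = 72 65 79 6f is 4 bytes ≤ B = 7; zero-pad to 7 bytes: K' = 72 65 79 6f 00 00 00.
XOR each byte with 0x5c: 72⊕5c=2e, 65⊕5c=39, 79⊕5c=25, 6f⊕5c=33, 00⊕5c=5c, 00⊕5c=5c, 00⊕5c=5c.

2e3925335c5c5c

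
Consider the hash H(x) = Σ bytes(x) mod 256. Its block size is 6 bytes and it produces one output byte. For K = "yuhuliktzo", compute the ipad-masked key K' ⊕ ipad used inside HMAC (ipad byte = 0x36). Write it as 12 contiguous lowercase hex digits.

5e3636363636

Key "yuhuliktzo" = 79 75 68 75 6c 69 6b 74 7a 6f is 10 bytes > B = 6, so hash it first: H(key) = 68, then zero-pad to 6 bytes: K' = 68 00 00 00 00 00.
XOR each byte with 0x36: 68⊕36=5e, 00⊕36=36, 00⊕36=36, 00⊕36=36, 00⊕36=36, 00⊕36=36.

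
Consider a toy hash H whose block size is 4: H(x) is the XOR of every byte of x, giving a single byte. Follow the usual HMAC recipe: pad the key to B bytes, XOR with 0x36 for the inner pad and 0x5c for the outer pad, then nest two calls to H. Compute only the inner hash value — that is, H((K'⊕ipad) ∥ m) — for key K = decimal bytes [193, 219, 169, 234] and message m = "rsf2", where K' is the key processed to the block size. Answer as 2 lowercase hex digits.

0c

Key decimal bytes [193, 219, 169, 234] = c1 db a9 ea is exactly B = 4 bytes: K' = c1 db a9 ea.
K' ⊕ ipad = f7 ed 9f dc.
Inner input = f7 ed 9f dc ∥ 72 73 66 32.
Inner hash: XOR f7⊕ed⊕9f⊕dc⊕72⊕73⊕66⊕32 = 0c.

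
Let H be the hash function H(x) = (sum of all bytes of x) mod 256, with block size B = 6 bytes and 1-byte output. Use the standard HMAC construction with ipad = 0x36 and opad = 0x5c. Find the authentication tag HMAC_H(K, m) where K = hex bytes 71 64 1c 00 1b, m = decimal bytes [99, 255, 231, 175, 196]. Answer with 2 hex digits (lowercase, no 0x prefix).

Key hex bytes 71 64 1c 00 1b is 5 bytes ≤ B = 6; zero-pad to 6 bytes: K' = 71 64 1c 00 1b 00.
K' ⊕ ipad = 47 52 2a 36 2d 36.  K' ⊕ opad = 2d 38 40 5c 47 5c.
Inner input = (K'⊕ipad) ∥ m = 47 52 2a 36 2d 36 ∥ 63 ff e7 af c4.
Inner hash: sum = 71+82+42+54+45+54+99+255+231+175+196 = 1304; mod 256 = 24 → 18.
Outer input = (K'⊕opad) ∥ inner = 2d 38 40 5c 47 5c ∥ 18.
Outer hash (tag): sum = 45+56+64+92+71+92+24 = 444; mod 256 = 188 → bc.

bc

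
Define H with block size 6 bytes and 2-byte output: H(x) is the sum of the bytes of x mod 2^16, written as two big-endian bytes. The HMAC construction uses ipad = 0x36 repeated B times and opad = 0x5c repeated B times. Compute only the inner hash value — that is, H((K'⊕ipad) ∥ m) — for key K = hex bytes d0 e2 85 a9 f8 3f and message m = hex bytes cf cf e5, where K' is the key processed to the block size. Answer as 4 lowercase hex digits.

Key hex bytes d0 e2 85 a9 f8 3f is exactly B = 6 bytes: K' = d0 e2 85 a9 f8 3f.
K' ⊕ ipad = e6 d4 b3 9f ce 09.
Inner input = e6 d4 b3 9f ce 09 ∥ cf cf e5.
Inner hash: sum = 230+212+179+159+206+9+207+207+229 = 1638 → 06 66.

0666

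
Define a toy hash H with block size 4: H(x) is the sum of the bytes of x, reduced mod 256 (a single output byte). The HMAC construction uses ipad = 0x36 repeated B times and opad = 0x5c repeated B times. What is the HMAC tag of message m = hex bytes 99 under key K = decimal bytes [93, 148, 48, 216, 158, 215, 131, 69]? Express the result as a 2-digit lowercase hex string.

b9

Key decimal bytes [93, 148, 48, 216, 158, 215, 131, 69] = 5d 94 30 d8 9e d7 83 45 is 8 bytes > B = 4, so hash it first: H(key) = 36, then zero-pad to 4 bytes: K' = 36 00 00 00.
K' ⊕ ipad = 00 36 36 36.  K' ⊕ opad = 6a 5c 5c 5c.
Inner input = (K'⊕ipad) ∥ m = 00 36 36 36 ∥ 99.
Inner hash: sum = 0+54+54+54+153 = 315; mod 256 = 59 → 3b.
Outer input = (K'⊕opad) ∥ inner = 6a 5c 5c 5c ∥ 3b.
Outer hash (tag): sum = 106+92+92+92+59 = 441; mod 256 = 185 → b9.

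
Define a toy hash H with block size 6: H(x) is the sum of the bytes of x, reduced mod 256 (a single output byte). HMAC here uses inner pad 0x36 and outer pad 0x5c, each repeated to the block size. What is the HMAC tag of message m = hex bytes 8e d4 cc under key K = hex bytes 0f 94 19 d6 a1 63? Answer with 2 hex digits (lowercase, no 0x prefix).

Key hex bytes 0f 94 19 d6 a1 63 is exactly B = 6 bytes: K' = 0f 94 19 d6 a1 63.
K' ⊕ ipad = 39 a2 2f e0 97 55.  K' ⊕ opad = 53 c8 45 8a fd 3f.
Inner input = (K'⊕ipad) ∥ m = 39 a2 2f e0 97 55 ∥ 8e d4 cc.
Inner hash: sum = 57+162+47+224+151+85+142+212+204 = 1284; mod 256 = 4 → 04.
Outer input = (K'⊕opad) ∥ inner = 53 c8 45 8a fd 3f ∥ 04.
Outer hash (tag): sum = 83+200+69+138+253+63+4 = 810; mod 256 = 42 → 2a.

2a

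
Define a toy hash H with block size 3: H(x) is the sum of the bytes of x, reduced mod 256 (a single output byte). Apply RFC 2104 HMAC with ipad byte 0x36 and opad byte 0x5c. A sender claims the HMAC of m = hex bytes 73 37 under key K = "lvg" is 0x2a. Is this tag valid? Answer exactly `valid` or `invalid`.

valid

Key "lvg" = 6c 76 67 is exactly B = 3 bytes: K' = 6c 76 67.
K' ⊕ ipad = 5a 40 51; K' ⊕ opad = 30 2a 3b.
Inner hash: sum = 90+64+81+115+55 = 405; mod 256 = 149 → 95.
Outer hash (recomputed tag): sum = 48+42+59+149 = 298; mod 256 = 42 → 2a.
Recomputed tag = 2a; claimed = 2a → match.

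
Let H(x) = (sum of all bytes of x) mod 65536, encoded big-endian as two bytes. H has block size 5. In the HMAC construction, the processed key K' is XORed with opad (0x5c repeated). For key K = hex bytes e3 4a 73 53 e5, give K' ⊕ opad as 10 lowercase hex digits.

Key hex bytes e3 4a 73 53 e5 is exactly B = 5 bytes: K' = e3 4a 73 53 e5.
XOR each byte with 0x5c: e3⊕5c=bf, 4a⊕5c=16, 73⊕5c=2f, 53⊕5c=0f, e5⊕5c=b9.

bf162f0fb9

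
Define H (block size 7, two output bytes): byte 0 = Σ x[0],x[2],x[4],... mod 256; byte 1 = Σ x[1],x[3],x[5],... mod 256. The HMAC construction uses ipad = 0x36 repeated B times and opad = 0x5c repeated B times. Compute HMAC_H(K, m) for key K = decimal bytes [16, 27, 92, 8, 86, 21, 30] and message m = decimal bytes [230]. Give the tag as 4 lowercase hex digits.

0cfc

Key decimal bytes [16, 27, 92, 8, 86, 21, 30] = 10 1b 5c 08 56 15 1e is exactly B = 7 bytes: K' = 10 1b 5c 08 56 15 1e.
K' ⊕ ipad = 26 2d 6a 3e 60 23 28.  K' ⊕ opad = 4c 47 00 54 0a 49 42.
Inner input = (K'⊕ipad) ∥ m = 26 2d 6a 3e 60 23 28 ∥ e6.
Inner hash: even-index sum = 280 mod 256 = 24; odd-index sum = 372 mod 256 = 116 → 18 74.
Outer input = (K'⊕opad) ∥ inner = 4c 47 00 54 0a 49 42 ∥ 18 74.
Outer hash (tag): even-index sum = 268 mod 256 = 12; odd-index sum = 252 mod 256 = 252 → 0c fc.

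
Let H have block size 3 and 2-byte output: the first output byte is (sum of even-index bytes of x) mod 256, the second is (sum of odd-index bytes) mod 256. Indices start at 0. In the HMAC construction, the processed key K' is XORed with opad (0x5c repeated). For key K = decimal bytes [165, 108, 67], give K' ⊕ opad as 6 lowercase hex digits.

f9301f

Key decimal bytes [165, 108, 67] = a5 6c 43 is exactly B = 3 bytes: K' = a5 6c 43.
XOR each byte with 0x5c: a5⊕5c=f9, 6c⊕5c=30, 43⊕5c=1f.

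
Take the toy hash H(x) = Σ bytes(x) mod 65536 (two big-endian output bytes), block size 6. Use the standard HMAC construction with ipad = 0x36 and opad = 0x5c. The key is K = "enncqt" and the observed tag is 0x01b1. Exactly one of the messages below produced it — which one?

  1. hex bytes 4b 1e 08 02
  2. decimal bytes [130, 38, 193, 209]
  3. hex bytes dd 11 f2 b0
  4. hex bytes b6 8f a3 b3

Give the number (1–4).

Key "enncqt" = 65 6e 6e 63 71 74 is exactly B = 6 bytes: K' = 65 6e 6e 63 71 74.
K' ⊕ ipad = 53 58 58 55 47 42; K' ⊕ opad = 39 32 32 3f 2d 28.
m1: inner = H(53 58 58 55 47 42 4b 1e 08 02) = 02 54; tag = H(39 32 32 3f 2d 28 02 54) = 0187
m2: inner = H(53 58 58 55 47 42 82 26 c1 d1) = 04 1b; tag = H(39 32 32 3f 2d 28 04 1b) = 0150
m3: inner = H(53 58 58 55 47 42 dd 11 f2 b0) = 04 71; tag = H(39 32 32 3f 2d 28 04 71) = 01a6
m4: inner = H(53 58 58 55 47 42 b6 8f a3 b3) = 04 7c; tag = H(39 32 32 3f 2d 28 04 7c) = 01b1 ← matches

4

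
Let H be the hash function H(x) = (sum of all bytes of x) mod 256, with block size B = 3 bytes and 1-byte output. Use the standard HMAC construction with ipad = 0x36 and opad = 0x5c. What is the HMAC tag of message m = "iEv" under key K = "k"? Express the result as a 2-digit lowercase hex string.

Key "k" = 6b is 1 byte ≤ B = 3; zero-pad to 3 bytes: K' = 6b 00 00.
K' ⊕ ipad = 5d 36 36.  K' ⊕ opad = 37 5c 5c.
Inner input = (K'⊕ipad) ∥ m = 5d 36 36 ∥ 69 45 76.
Inner hash: sum = 93+54+54+105+69+118 = 493; mod 256 = 237 → ed.
Outer input = (K'⊕opad) ∥ inner = 37 5c 5c ∥ ed.
Outer hash (tag): sum = 55+92+92+237 = 476; mod 256 = 220 → dc.

dc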